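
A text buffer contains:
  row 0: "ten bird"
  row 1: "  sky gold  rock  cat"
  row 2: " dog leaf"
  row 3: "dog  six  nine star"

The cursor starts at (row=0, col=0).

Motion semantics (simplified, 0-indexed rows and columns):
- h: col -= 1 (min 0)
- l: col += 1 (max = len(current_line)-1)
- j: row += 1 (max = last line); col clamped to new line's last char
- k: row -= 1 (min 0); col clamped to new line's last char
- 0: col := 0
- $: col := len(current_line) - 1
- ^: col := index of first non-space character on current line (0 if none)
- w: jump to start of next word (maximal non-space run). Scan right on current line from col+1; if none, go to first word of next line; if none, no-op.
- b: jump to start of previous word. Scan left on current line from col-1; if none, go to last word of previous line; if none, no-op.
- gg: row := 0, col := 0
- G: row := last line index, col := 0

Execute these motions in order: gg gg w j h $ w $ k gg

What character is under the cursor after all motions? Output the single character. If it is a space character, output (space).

Answer: t

Derivation:
After 1 (gg): row=0 col=0 char='t'
After 2 (gg): row=0 col=0 char='t'
After 3 (w): row=0 col=4 char='b'
After 4 (j): row=1 col=4 char='y'
After 5 (h): row=1 col=3 char='k'
After 6 ($): row=1 col=20 char='t'
After 7 (w): row=2 col=1 char='d'
After 8 ($): row=2 col=8 char='f'
After 9 (k): row=1 col=8 char='l'
After 10 (gg): row=0 col=0 char='t'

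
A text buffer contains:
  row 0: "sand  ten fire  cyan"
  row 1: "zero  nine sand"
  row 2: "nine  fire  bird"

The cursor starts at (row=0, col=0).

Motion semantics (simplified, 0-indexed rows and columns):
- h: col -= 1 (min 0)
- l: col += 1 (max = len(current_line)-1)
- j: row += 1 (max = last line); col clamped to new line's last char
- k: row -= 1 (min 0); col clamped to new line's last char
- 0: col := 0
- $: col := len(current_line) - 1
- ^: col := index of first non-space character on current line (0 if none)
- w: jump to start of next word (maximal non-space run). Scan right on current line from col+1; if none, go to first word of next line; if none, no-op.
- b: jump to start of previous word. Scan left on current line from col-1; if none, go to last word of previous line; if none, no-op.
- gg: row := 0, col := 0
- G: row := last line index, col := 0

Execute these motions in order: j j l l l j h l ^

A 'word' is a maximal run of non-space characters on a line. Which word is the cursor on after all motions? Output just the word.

Answer: nine

Derivation:
After 1 (j): row=1 col=0 char='z'
After 2 (j): row=2 col=0 char='n'
After 3 (l): row=2 col=1 char='i'
After 4 (l): row=2 col=2 char='n'
After 5 (l): row=2 col=3 char='e'
After 6 (j): row=2 col=3 char='e'
After 7 (h): row=2 col=2 char='n'
After 8 (l): row=2 col=3 char='e'
After 9 (^): row=2 col=0 char='n'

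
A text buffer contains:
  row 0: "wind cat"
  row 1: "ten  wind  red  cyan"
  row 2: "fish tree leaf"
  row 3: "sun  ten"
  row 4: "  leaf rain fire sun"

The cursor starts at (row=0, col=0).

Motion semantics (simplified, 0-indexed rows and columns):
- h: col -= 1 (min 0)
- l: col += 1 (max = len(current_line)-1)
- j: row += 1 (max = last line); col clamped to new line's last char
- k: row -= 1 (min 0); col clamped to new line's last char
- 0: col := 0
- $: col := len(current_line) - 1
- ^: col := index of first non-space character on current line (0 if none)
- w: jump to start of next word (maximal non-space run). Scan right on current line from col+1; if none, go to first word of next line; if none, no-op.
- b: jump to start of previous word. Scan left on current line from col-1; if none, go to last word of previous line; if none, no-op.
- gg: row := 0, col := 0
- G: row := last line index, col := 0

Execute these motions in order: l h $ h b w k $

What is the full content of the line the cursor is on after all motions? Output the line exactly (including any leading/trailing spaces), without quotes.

Answer: wind cat

Derivation:
After 1 (l): row=0 col=1 char='i'
After 2 (h): row=0 col=0 char='w'
After 3 ($): row=0 col=7 char='t'
After 4 (h): row=0 col=6 char='a'
After 5 (b): row=0 col=5 char='c'
After 6 (w): row=1 col=0 char='t'
After 7 (k): row=0 col=0 char='w'
After 8 ($): row=0 col=7 char='t'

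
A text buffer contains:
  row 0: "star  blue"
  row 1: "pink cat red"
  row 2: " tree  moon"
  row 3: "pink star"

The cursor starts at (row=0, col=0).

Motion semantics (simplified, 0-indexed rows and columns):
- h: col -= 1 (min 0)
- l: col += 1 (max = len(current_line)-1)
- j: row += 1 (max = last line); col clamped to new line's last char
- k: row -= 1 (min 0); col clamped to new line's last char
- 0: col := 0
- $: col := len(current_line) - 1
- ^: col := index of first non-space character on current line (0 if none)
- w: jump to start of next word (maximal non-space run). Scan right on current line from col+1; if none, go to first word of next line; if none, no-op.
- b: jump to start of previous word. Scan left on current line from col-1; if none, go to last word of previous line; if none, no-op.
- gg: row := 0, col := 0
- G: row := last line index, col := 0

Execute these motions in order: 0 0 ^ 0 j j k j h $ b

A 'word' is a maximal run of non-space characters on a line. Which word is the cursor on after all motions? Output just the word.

After 1 (0): row=0 col=0 char='s'
After 2 (0): row=0 col=0 char='s'
After 3 (^): row=0 col=0 char='s'
After 4 (0): row=0 col=0 char='s'
After 5 (j): row=1 col=0 char='p'
After 6 (j): row=2 col=0 char='_'
After 7 (k): row=1 col=0 char='p'
After 8 (j): row=2 col=0 char='_'
After 9 (h): row=2 col=0 char='_'
After 10 ($): row=2 col=10 char='n'
After 11 (b): row=2 col=7 char='m'

Answer: moon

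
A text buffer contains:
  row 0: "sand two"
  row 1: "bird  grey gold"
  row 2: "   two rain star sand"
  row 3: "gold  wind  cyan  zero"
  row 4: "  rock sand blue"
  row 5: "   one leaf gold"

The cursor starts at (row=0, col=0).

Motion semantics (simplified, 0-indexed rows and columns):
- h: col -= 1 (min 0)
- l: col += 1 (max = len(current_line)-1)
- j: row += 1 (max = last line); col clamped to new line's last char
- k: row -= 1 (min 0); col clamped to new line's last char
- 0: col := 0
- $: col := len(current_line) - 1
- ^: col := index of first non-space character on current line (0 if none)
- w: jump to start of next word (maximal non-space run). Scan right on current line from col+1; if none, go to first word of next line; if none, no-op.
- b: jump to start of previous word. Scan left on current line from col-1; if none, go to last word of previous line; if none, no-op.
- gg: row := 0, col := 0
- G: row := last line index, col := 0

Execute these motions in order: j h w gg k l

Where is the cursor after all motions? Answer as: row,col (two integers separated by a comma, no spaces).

After 1 (j): row=1 col=0 char='b'
After 2 (h): row=1 col=0 char='b'
After 3 (w): row=1 col=6 char='g'
After 4 (gg): row=0 col=0 char='s'
After 5 (k): row=0 col=0 char='s'
After 6 (l): row=0 col=1 char='a'

Answer: 0,1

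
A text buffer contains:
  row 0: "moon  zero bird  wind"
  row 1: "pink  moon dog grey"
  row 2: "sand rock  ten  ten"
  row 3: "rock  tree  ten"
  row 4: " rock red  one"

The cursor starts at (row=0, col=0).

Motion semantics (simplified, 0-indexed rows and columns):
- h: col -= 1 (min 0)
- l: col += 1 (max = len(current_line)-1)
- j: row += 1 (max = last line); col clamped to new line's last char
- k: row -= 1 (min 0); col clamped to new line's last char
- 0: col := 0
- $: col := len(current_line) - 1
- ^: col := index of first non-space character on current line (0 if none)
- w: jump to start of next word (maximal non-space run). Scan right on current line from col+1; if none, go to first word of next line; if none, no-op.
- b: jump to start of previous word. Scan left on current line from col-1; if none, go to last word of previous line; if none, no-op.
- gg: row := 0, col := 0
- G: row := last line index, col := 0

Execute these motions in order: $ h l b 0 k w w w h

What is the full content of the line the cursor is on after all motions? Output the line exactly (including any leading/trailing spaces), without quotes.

Answer: moon  zero bird  wind

Derivation:
After 1 ($): row=0 col=20 char='d'
After 2 (h): row=0 col=19 char='n'
After 3 (l): row=0 col=20 char='d'
After 4 (b): row=0 col=17 char='w'
After 5 (0): row=0 col=0 char='m'
After 6 (k): row=0 col=0 char='m'
After 7 (w): row=0 col=6 char='z'
After 8 (w): row=0 col=11 char='b'
After 9 (w): row=0 col=17 char='w'
After 10 (h): row=0 col=16 char='_'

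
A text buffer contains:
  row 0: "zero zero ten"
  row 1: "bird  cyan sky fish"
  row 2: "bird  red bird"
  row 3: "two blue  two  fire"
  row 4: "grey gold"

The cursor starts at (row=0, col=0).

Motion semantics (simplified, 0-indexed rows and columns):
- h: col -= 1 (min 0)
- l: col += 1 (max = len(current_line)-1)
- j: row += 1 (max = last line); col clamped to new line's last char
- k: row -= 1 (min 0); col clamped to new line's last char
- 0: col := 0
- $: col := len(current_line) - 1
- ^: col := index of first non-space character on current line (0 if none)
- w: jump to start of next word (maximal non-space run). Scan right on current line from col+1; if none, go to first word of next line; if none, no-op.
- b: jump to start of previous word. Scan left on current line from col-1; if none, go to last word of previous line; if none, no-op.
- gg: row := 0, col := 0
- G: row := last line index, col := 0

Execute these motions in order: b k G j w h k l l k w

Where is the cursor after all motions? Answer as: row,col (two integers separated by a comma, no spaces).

Answer: 2,10

Derivation:
After 1 (b): row=0 col=0 char='z'
After 2 (k): row=0 col=0 char='z'
After 3 (G): row=4 col=0 char='g'
After 4 (j): row=4 col=0 char='g'
After 5 (w): row=4 col=5 char='g'
After 6 (h): row=4 col=4 char='_'
After 7 (k): row=3 col=4 char='b'
After 8 (l): row=3 col=5 char='l'
After 9 (l): row=3 col=6 char='u'
After 10 (k): row=2 col=6 char='r'
After 11 (w): row=2 col=10 char='b'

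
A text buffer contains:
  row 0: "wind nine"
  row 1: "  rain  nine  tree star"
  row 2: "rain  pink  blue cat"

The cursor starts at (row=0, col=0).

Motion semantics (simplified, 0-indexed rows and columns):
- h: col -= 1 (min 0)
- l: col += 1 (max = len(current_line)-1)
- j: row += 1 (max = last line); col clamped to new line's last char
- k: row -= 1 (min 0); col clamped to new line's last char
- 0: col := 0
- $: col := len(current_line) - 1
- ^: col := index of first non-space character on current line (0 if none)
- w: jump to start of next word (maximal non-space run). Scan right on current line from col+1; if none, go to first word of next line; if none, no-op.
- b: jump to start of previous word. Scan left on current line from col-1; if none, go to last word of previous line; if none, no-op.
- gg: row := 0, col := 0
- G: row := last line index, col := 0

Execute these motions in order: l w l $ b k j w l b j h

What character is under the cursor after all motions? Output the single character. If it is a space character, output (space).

Answer: i

Derivation:
After 1 (l): row=0 col=1 char='i'
After 2 (w): row=0 col=5 char='n'
After 3 (l): row=0 col=6 char='i'
After 4 ($): row=0 col=8 char='e'
After 5 (b): row=0 col=5 char='n'
After 6 (k): row=0 col=5 char='n'
After 7 (j): row=1 col=5 char='n'
After 8 (w): row=1 col=8 char='n'
After 9 (l): row=1 col=9 char='i'
After 10 (b): row=1 col=8 char='n'
After 11 (j): row=2 col=8 char='n'
After 12 (h): row=2 col=7 char='i'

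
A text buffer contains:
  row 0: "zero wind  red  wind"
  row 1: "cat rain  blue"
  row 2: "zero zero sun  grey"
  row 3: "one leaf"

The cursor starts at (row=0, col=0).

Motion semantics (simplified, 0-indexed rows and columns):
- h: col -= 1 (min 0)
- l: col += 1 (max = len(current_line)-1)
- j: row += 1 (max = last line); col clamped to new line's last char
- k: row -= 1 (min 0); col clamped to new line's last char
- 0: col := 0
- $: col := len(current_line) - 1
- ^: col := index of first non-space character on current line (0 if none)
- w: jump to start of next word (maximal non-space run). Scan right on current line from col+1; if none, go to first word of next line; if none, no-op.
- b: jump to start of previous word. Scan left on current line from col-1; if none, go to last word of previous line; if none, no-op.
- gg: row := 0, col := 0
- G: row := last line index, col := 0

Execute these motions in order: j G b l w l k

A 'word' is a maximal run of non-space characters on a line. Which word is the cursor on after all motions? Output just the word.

Answer: zero

Derivation:
After 1 (j): row=1 col=0 char='c'
After 2 (G): row=3 col=0 char='o'
After 3 (b): row=2 col=15 char='g'
After 4 (l): row=2 col=16 char='r'
After 5 (w): row=3 col=0 char='o'
After 6 (l): row=3 col=1 char='n'
After 7 (k): row=2 col=1 char='e'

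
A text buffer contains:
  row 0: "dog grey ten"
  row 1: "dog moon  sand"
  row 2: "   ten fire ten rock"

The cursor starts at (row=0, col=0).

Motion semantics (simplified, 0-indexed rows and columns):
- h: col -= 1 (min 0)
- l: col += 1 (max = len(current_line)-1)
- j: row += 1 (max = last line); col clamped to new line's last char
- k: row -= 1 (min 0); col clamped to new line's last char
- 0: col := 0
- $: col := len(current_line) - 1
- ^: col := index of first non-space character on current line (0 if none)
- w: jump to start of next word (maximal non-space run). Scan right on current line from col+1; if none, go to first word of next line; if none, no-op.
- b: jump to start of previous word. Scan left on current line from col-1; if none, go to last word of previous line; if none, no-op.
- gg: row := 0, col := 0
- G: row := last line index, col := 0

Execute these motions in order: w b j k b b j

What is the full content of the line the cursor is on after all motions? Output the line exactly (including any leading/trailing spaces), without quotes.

Answer: dog moon  sand

Derivation:
After 1 (w): row=0 col=4 char='g'
After 2 (b): row=0 col=0 char='d'
After 3 (j): row=1 col=0 char='d'
After 4 (k): row=0 col=0 char='d'
After 5 (b): row=0 col=0 char='d'
After 6 (b): row=0 col=0 char='d'
After 7 (j): row=1 col=0 char='d'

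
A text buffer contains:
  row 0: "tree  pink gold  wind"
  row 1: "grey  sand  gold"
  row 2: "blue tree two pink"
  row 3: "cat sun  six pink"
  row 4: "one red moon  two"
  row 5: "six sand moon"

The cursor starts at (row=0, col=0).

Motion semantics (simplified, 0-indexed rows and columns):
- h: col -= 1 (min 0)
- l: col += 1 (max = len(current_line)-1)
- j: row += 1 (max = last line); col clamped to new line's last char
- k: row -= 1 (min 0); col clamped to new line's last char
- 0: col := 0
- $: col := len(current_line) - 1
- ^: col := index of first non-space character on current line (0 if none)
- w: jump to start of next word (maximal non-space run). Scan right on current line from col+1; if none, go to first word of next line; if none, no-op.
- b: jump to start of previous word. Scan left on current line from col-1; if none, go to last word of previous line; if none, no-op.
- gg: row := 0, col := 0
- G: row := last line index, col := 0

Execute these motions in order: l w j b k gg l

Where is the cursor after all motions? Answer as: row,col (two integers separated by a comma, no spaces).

After 1 (l): row=0 col=1 char='r'
After 2 (w): row=0 col=6 char='p'
After 3 (j): row=1 col=6 char='s'
After 4 (b): row=1 col=0 char='g'
After 5 (k): row=0 col=0 char='t'
After 6 (gg): row=0 col=0 char='t'
After 7 (l): row=0 col=1 char='r'

Answer: 0,1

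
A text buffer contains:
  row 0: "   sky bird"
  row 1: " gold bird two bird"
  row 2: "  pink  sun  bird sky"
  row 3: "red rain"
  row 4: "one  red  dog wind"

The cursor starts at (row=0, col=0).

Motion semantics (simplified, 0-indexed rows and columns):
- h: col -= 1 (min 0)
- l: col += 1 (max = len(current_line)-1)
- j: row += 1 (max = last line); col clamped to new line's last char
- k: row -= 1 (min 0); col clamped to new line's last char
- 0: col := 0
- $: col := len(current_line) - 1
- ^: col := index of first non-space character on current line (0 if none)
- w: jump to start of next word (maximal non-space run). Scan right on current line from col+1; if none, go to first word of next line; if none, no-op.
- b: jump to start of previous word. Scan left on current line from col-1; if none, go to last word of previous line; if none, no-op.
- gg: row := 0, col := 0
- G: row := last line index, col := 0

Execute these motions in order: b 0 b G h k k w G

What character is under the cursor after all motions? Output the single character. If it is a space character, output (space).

Answer: o

Derivation:
After 1 (b): row=0 col=0 char='_'
After 2 (0): row=0 col=0 char='_'
After 3 (b): row=0 col=0 char='_'
After 4 (G): row=4 col=0 char='o'
After 5 (h): row=4 col=0 char='o'
After 6 (k): row=3 col=0 char='r'
After 7 (k): row=2 col=0 char='_'
After 8 (w): row=2 col=2 char='p'
After 9 (G): row=4 col=0 char='o'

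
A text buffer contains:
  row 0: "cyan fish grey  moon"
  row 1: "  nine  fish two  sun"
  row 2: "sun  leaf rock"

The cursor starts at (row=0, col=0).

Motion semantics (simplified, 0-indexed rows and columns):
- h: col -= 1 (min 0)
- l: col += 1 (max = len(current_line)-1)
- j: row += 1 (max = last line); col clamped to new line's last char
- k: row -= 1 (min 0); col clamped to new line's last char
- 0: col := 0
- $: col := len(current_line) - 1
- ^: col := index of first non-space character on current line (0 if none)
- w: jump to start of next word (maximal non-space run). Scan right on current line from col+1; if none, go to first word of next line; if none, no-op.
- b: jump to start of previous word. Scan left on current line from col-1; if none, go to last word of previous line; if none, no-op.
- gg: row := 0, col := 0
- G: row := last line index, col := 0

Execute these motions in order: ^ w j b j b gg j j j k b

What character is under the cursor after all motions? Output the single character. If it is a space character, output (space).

Answer: m

Derivation:
After 1 (^): row=0 col=0 char='c'
After 2 (w): row=0 col=5 char='f'
After 3 (j): row=1 col=5 char='e'
After 4 (b): row=1 col=2 char='n'
After 5 (j): row=2 col=2 char='n'
After 6 (b): row=2 col=0 char='s'
After 7 (gg): row=0 col=0 char='c'
After 8 (j): row=1 col=0 char='_'
After 9 (j): row=2 col=0 char='s'
After 10 (j): row=2 col=0 char='s'
After 11 (k): row=1 col=0 char='_'
After 12 (b): row=0 col=16 char='m'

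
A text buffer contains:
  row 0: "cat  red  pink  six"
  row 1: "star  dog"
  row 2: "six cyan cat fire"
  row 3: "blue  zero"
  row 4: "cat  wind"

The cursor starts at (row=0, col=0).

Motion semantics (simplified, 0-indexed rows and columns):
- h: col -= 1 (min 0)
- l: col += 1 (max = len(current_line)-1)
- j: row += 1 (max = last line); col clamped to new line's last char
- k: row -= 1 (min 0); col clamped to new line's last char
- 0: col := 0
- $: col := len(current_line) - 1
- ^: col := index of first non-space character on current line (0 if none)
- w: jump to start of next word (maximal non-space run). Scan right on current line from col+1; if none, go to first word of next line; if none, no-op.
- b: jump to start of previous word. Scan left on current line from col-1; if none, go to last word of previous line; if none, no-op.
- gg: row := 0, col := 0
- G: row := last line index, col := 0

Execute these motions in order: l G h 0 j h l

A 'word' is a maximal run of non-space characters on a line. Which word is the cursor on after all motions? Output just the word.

Answer: cat

Derivation:
After 1 (l): row=0 col=1 char='a'
After 2 (G): row=4 col=0 char='c'
After 3 (h): row=4 col=0 char='c'
After 4 (0): row=4 col=0 char='c'
After 5 (j): row=4 col=0 char='c'
After 6 (h): row=4 col=0 char='c'
After 7 (l): row=4 col=1 char='a'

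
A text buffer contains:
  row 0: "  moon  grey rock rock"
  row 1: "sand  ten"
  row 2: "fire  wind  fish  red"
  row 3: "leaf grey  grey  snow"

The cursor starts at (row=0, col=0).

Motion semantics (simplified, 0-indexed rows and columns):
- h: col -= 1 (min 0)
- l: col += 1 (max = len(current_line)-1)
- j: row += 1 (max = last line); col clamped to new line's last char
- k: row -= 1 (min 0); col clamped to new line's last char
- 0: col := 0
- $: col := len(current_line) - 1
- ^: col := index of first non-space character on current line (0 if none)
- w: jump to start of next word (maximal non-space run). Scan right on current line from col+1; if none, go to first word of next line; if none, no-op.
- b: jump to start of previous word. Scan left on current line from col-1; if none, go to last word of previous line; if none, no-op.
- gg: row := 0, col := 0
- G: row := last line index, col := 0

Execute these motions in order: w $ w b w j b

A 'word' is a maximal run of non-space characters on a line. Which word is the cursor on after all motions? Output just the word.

After 1 (w): row=0 col=2 char='m'
After 2 ($): row=0 col=21 char='k'
After 3 (w): row=1 col=0 char='s'
After 4 (b): row=0 col=18 char='r'
After 5 (w): row=1 col=0 char='s'
After 6 (j): row=2 col=0 char='f'
After 7 (b): row=1 col=6 char='t'

Answer: ten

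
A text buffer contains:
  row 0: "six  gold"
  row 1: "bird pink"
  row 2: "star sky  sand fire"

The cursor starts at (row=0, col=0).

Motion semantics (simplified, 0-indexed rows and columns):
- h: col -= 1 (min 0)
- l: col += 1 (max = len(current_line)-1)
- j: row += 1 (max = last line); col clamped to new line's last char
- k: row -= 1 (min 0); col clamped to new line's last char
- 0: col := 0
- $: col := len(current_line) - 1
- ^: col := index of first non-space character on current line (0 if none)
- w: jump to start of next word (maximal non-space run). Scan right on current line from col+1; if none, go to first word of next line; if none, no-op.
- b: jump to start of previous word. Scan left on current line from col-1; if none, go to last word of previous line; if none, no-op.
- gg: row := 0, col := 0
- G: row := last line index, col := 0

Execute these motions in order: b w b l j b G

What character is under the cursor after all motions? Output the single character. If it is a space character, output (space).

After 1 (b): row=0 col=0 char='s'
After 2 (w): row=0 col=5 char='g'
After 3 (b): row=0 col=0 char='s'
After 4 (l): row=0 col=1 char='i'
After 5 (j): row=1 col=1 char='i'
After 6 (b): row=1 col=0 char='b'
After 7 (G): row=2 col=0 char='s'

Answer: s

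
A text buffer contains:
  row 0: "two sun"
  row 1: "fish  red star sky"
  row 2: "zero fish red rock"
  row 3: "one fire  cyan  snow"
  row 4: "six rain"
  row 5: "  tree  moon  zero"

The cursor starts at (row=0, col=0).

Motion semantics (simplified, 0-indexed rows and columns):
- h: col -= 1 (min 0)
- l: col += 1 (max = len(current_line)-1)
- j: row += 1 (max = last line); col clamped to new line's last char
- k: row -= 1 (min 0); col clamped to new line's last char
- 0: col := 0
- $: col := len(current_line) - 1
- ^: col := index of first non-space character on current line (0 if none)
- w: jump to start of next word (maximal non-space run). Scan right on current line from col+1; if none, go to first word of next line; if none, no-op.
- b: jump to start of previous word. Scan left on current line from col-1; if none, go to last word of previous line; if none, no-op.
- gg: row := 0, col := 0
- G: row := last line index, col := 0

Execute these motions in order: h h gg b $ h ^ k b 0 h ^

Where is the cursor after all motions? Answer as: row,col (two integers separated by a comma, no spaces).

Answer: 0,0

Derivation:
After 1 (h): row=0 col=0 char='t'
After 2 (h): row=0 col=0 char='t'
After 3 (gg): row=0 col=0 char='t'
After 4 (b): row=0 col=0 char='t'
After 5 ($): row=0 col=6 char='n'
After 6 (h): row=0 col=5 char='u'
After 7 (^): row=0 col=0 char='t'
After 8 (k): row=0 col=0 char='t'
After 9 (b): row=0 col=0 char='t'
After 10 (0): row=0 col=0 char='t'
After 11 (h): row=0 col=0 char='t'
After 12 (^): row=0 col=0 char='t'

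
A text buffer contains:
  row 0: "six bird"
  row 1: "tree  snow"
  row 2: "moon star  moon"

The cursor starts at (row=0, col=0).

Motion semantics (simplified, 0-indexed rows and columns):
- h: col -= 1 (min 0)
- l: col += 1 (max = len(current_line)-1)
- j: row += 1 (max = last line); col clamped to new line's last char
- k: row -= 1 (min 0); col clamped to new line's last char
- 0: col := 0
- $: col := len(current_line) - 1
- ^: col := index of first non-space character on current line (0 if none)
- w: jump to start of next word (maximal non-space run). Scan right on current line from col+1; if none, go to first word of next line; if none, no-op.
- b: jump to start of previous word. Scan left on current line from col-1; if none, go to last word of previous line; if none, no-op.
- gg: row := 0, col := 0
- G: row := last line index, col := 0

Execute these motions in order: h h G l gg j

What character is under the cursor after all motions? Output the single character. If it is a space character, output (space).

After 1 (h): row=0 col=0 char='s'
After 2 (h): row=0 col=0 char='s'
After 3 (G): row=2 col=0 char='m'
After 4 (l): row=2 col=1 char='o'
After 5 (gg): row=0 col=0 char='s'
After 6 (j): row=1 col=0 char='t'

Answer: t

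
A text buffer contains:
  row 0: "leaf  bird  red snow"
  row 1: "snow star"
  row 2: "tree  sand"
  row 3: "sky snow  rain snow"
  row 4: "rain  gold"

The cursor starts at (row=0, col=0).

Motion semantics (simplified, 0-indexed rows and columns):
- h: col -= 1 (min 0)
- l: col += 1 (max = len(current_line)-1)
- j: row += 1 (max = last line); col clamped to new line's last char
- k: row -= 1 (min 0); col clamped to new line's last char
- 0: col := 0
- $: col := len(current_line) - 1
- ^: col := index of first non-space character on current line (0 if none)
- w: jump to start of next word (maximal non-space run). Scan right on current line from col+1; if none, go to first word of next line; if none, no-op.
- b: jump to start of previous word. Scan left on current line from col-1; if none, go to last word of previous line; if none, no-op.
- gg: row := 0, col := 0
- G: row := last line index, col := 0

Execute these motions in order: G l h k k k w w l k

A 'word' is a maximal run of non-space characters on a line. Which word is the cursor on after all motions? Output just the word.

Answer: snow

Derivation:
After 1 (G): row=4 col=0 char='r'
After 2 (l): row=4 col=1 char='a'
After 3 (h): row=4 col=0 char='r'
After 4 (k): row=3 col=0 char='s'
After 5 (k): row=2 col=0 char='t'
After 6 (k): row=1 col=0 char='s'
After 7 (w): row=1 col=5 char='s'
After 8 (w): row=2 col=0 char='t'
After 9 (l): row=2 col=1 char='r'
After 10 (k): row=1 col=1 char='n'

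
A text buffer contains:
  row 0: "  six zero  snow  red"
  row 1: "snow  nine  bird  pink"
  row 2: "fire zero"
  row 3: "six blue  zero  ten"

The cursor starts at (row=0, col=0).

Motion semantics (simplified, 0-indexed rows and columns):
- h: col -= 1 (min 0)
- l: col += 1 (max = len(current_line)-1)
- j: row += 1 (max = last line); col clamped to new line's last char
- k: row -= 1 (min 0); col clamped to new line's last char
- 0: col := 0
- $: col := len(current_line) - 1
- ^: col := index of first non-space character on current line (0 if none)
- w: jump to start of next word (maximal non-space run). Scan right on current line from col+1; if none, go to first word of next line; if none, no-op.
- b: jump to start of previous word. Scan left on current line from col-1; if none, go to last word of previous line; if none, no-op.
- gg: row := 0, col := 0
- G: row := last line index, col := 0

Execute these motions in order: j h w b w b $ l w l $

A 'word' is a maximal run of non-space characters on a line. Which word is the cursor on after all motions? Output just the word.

Answer: zero

Derivation:
After 1 (j): row=1 col=0 char='s'
After 2 (h): row=1 col=0 char='s'
After 3 (w): row=1 col=6 char='n'
After 4 (b): row=1 col=0 char='s'
After 5 (w): row=1 col=6 char='n'
After 6 (b): row=1 col=0 char='s'
After 7 ($): row=1 col=21 char='k'
After 8 (l): row=1 col=21 char='k'
After 9 (w): row=2 col=0 char='f'
After 10 (l): row=2 col=1 char='i'
After 11 ($): row=2 col=8 char='o'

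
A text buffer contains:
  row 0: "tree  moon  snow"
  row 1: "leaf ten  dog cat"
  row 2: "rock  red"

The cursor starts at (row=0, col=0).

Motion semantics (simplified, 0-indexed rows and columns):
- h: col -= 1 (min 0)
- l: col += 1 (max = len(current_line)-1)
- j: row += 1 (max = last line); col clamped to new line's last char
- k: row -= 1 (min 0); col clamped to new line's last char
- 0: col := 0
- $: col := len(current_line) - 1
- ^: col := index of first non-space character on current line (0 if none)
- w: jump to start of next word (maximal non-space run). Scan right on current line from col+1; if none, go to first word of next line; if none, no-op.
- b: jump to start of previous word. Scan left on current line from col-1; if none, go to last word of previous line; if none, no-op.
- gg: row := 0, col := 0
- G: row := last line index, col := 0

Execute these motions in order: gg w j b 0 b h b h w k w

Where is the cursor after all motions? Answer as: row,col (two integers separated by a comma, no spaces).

Answer: 0,12

Derivation:
After 1 (gg): row=0 col=0 char='t'
After 2 (w): row=0 col=6 char='m'
After 3 (j): row=1 col=6 char='e'
After 4 (b): row=1 col=5 char='t'
After 5 (0): row=1 col=0 char='l'
After 6 (b): row=0 col=12 char='s'
After 7 (h): row=0 col=11 char='_'
After 8 (b): row=0 col=6 char='m'
After 9 (h): row=0 col=5 char='_'
After 10 (w): row=0 col=6 char='m'
After 11 (k): row=0 col=6 char='m'
After 12 (w): row=0 col=12 char='s'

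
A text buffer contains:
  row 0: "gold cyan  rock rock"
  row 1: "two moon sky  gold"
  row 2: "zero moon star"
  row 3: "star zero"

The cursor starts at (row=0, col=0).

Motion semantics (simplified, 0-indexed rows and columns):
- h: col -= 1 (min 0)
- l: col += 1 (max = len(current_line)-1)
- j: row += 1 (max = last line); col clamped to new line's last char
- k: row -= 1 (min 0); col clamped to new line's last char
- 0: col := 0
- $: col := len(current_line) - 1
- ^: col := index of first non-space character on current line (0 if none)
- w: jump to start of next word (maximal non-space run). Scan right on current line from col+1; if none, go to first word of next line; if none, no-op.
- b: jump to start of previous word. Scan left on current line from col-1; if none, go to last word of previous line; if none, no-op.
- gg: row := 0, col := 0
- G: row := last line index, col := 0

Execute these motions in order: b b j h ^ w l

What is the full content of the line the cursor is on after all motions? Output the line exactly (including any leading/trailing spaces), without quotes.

Answer: two moon sky  gold

Derivation:
After 1 (b): row=0 col=0 char='g'
After 2 (b): row=0 col=0 char='g'
After 3 (j): row=1 col=0 char='t'
After 4 (h): row=1 col=0 char='t'
After 5 (^): row=1 col=0 char='t'
After 6 (w): row=1 col=4 char='m'
After 7 (l): row=1 col=5 char='o'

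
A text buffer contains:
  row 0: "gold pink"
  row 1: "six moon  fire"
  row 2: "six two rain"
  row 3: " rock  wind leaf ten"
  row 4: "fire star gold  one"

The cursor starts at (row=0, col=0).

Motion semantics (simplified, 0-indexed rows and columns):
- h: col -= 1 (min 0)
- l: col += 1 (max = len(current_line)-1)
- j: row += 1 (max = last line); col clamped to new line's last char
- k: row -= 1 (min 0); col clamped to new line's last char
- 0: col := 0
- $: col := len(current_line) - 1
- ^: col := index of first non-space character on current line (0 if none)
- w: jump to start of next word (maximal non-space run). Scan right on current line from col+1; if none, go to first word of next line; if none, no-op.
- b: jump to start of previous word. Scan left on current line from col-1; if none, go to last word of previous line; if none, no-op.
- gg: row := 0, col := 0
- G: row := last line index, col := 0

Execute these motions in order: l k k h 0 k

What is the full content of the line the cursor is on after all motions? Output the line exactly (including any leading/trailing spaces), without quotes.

After 1 (l): row=0 col=1 char='o'
After 2 (k): row=0 col=1 char='o'
After 3 (k): row=0 col=1 char='o'
After 4 (h): row=0 col=0 char='g'
After 5 (0): row=0 col=0 char='g'
After 6 (k): row=0 col=0 char='g'

Answer: gold pink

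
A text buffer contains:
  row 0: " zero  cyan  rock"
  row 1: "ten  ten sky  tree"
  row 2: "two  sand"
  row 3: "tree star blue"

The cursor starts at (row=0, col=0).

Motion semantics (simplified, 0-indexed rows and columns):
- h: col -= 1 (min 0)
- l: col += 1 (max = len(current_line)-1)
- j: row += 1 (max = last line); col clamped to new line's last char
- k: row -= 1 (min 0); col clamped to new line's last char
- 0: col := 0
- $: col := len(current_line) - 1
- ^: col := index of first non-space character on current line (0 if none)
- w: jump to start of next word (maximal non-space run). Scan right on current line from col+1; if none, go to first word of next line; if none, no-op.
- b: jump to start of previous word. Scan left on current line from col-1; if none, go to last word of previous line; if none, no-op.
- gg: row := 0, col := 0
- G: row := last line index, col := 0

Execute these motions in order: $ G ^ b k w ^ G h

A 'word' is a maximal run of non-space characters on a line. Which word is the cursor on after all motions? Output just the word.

Answer: tree

Derivation:
After 1 ($): row=0 col=16 char='k'
After 2 (G): row=3 col=0 char='t'
After 3 (^): row=3 col=0 char='t'
After 4 (b): row=2 col=5 char='s'
After 5 (k): row=1 col=5 char='t'
After 6 (w): row=1 col=9 char='s'
After 7 (^): row=1 col=0 char='t'
After 8 (G): row=3 col=0 char='t'
After 9 (h): row=3 col=0 char='t'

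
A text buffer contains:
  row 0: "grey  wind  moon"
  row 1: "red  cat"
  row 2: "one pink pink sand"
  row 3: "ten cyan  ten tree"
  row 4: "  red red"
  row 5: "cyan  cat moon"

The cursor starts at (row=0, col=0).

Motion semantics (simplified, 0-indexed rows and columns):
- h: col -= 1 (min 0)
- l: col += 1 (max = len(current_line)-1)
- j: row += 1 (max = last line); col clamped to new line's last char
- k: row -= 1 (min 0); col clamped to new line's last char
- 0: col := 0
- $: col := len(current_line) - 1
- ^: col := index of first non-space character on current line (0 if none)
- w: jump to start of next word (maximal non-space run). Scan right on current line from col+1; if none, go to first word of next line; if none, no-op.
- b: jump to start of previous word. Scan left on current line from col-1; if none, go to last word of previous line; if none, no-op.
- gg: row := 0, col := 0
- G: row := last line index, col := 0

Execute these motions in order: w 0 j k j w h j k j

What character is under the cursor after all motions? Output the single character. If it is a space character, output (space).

Answer: p

Derivation:
After 1 (w): row=0 col=6 char='w'
After 2 (0): row=0 col=0 char='g'
After 3 (j): row=1 col=0 char='r'
After 4 (k): row=0 col=0 char='g'
After 5 (j): row=1 col=0 char='r'
After 6 (w): row=1 col=5 char='c'
After 7 (h): row=1 col=4 char='_'
After 8 (j): row=2 col=4 char='p'
After 9 (k): row=1 col=4 char='_'
After 10 (j): row=2 col=4 char='p'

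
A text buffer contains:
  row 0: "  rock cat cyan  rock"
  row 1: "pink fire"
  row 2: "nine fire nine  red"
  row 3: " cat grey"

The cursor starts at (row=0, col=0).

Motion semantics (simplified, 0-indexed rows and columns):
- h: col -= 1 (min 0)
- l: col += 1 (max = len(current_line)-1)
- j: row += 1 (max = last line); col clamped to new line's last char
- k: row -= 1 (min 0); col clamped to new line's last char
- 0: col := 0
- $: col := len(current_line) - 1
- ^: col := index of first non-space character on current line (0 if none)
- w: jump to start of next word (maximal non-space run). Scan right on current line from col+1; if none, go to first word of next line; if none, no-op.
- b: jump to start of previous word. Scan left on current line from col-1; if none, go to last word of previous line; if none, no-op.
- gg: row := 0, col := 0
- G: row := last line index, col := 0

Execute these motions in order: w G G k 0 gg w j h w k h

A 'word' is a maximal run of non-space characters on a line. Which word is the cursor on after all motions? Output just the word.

Answer: rock

Derivation:
After 1 (w): row=0 col=2 char='r'
After 2 (G): row=3 col=0 char='_'
After 3 (G): row=3 col=0 char='_'
After 4 (k): row=2 col=0 char='n'
After 5 (0): row=2 col=0 char='n'
After 6 (gg): row=0 col=0 char='_'
After 7 (w): row=0 col=2 char='r'
After 8 (j): row=1 col=2 char='n'
After 9 (h): row=1 col=1 char='i'
After 10 (w): row=1 col=5 char='f'
After 11 (k): row=0 col=5 char='k'
After 12 (h): row=0 col=4 char='c'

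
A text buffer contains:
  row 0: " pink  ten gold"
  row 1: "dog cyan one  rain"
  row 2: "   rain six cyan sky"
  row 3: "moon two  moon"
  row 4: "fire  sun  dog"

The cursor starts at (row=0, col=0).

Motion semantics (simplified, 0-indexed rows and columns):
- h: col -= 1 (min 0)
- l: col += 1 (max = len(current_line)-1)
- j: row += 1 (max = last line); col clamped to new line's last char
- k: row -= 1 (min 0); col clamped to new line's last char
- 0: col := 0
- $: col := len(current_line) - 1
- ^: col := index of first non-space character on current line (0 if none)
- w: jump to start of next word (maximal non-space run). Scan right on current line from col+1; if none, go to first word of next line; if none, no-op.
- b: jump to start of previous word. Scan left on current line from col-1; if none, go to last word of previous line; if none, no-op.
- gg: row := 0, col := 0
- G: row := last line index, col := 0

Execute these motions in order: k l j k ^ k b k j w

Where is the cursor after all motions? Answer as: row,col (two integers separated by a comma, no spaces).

After 1 (k): row=0 col=0 char='_'
After 2 (l): row=0 col=1 char='p'
After 3 (j): row=1 col=1 char='o'
After 4 (k): row=0 col=1 char='p'
After 5 (^): row=0 col=1 char='p'
After 6 (k): row=0 col=1 char='p'
After 7 (b): row=0 col=1 char='p'
After 8 (k): row=0 col=1 char='p'
After 9 (j): row=1 col=1 char='o'
After 10 (w): row=1 col=4 char='c'

Answer: 1,4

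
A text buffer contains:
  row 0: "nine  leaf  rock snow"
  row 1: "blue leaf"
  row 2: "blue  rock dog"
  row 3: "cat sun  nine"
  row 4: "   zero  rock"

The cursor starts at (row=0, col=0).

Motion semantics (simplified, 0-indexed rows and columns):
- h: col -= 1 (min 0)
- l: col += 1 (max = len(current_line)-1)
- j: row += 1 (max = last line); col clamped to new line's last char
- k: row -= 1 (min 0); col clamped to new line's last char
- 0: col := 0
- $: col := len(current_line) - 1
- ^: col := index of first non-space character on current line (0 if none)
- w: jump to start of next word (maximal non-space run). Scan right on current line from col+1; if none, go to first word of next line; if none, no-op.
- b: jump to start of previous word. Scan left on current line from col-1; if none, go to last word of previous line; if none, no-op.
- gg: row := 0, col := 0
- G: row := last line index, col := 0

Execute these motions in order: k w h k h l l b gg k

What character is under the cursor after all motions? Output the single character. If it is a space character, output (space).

Answer: n

Derivation:
After 1 (k): row=0 col=0 char='n'
After 2 (w): row=0 col=6 char='l'
After 3 (h): row=0 col=5 char='_'
After 4 (k): row=0 col=5 char='_'
After 5 (h): row=0 col=4 char='_'
After 6 (l): row=0 col=5 char='_'
After 7 (l): row=0 col=6 char='l'
After 8 (b): row=0 col=0 char='n'
After 9 (gg): row=0 col=0 char='n'
After 10 (k): row=0 col=0 char='n'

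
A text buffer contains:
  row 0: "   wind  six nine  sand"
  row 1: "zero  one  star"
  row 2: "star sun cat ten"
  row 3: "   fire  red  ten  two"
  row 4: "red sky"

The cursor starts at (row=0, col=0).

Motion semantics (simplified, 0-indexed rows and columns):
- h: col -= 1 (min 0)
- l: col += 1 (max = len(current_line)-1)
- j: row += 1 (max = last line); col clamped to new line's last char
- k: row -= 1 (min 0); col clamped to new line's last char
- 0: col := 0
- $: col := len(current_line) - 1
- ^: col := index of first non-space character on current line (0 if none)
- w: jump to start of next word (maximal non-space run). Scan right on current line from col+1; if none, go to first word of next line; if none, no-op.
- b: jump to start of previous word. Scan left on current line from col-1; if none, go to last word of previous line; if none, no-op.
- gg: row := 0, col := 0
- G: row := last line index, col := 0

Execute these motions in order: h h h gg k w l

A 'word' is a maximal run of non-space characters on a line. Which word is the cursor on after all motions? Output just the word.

Answer: wind

Derivation:
After 1 (h): row=0 col=0 char='_'
After 2 (h): row=0 col=0 char='_'
After 3 (h): row=0 col=0 char='_'
After 4 (gg): row=0 col=0 char='_'
After 5 (k): row=0 col=0 char='_'
After 6 (w): row=0 col=3 char='w'
After 7 (l): row=0 col=4 char='i'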